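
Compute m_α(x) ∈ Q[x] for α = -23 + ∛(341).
m_α(x) = x^3 + 69x^2 + 1587x + 11826

Set β = α + 23 = ∛(341), so β^3 = 341. Then (α + 23)^3 - 341 = 0, i.e. α is a root of g(x) = (x + 23)^3 - 341 = x^3 + 69x^2 + 1587x + 11826. Since g(x) = h(x + 23) where h(x) = x^3 - 341, and h is irreducible over Q (because 341 is not a perfect cube, so h has no rational root, and a monic cubic with no rational root is irreducible), g is also irreducible (irreducibility is preserved under the substitution x → x + 23). Hence m_α(x) = x^3 + 69x^2 + 1587x + 11826.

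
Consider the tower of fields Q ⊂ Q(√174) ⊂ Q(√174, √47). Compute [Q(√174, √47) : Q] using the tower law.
[Q(√174, √47) : Q] = 4

[Q(√174):Q] = 2 (min poly x^2 - 174, irreducible since 174 is squarefree > 1). For the top step, suppose √47 ∈ Q(√174), say √47 = c + d√174 with c, d ∈ Q. Squaring: 47 = c^2 + 174d^2 + 2cd√174. Since √174 ∉ Q this forces 2cd = 0. If d = 0 then √47 = c ∈ Q, contradicting 47 squarefree > 1. If c = 0 then 47 = 174d^2, so 174·47 = (174d)^2 is a perfect square in Q — but 174·47 = 8178 is not a perfect square (since 174 and 47 are distinct squarefree integers). Contradiction. Hence √47 ∉ Q(√174), so x^2 - 47 stays irreducible over Q(√174) and [Q(√174, √47) : Q(√174)] = 2. By the tower law, [Q(√174, √47) : Q] = 2 · 2 = 4.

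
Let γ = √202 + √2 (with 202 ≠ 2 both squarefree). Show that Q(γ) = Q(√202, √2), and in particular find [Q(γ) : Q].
[Q(γ) : Q] = 4 (equivalently, Q(γ) = Q(√202, √2))

Obviously Q(γ) ⊆ Q(√202, √2), and [Q(√202, √2):Q] = 4 (since 202, 2 are distinct squarefree integers > 1 with 404 not a perfect square). To show equality we compute the minimal polynomial of γ. From γ = √202 + √2: γ^2 = 202 + 2√(404) + 2 = 204 + 2√(404), so γ^2 - 204 = 2√(404); squaring, (γ^2 - 204)^2 = 4·404, i.e. γ^4 - 408γ^2 + 41616 - 1616 = 0, i.e. γ^4 - 408γ^2 + 40000 = 0. So γ is a root of x^4 - 408x^2 + 40000. This polynomial is irreducible over Q: it has no rational root (each ±√202 ± √2 is irrational), and any factorization into two quadratics over Q would force √(404) ∈ Q (pairing opposite roots) or √202, √2 ∈ Q (other pairings), all impossible. Hence [Q(γ):Q] = 4 = [Q(√202, √2):Q], so Q(γ) = Q(√202, √2).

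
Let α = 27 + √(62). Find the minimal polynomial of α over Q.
m_α(x) = x^2 - 54x + 667

From α - 27 = √(62), squaring gives (α - 27)^2 = 62, i.e. α^2 - 54α + 729 = 62, so α^2 - 54α + 667 = 0. The discriminant of x^2 - 54x + 667 is (-54)^2 - 4·(667) = 2916 - 2668 = 248, and 4·(62) is not a perfect square in Q since 62 is squarefree and ≠ 1. Hence x^2 - 54x + 667 is irreducible over Q and is the minimal polynomial of α.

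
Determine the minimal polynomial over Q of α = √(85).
m_α(x) = x^2 - 85

α satisfies α^2 - 85 = 0, so x^2 - 85 annihilates α. Since d = 85 is squarefree and ≠ 1, it is not a perfect square in Q, so x^2 - 85 has no rational root and is therefore irreducible over Q (a degree-2 polynomial over a field is irreducible iff it has no root). Hence m_α(x) = x^2 - 85.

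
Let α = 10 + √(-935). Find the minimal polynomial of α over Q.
m_α(x) = x^2 - 20x + 1035

From α - 10 = √(-935), squaring gives (α - 10)^2 = -935, i.e. α^2 - 20α + 100 = -935, so α^2 - 20α + 1035 = 0. The discriminant of x^2 - 20x + 1035 is (-20)^2 - 4·(1035) = 400 - 4140 = -3740, and 4·(-935) is not a perfect square in Q since -935 is squarefree and ≠ 1. Hence x^2 - 20x + 1035 is irreducible over Q and is the minimal polynomial of α.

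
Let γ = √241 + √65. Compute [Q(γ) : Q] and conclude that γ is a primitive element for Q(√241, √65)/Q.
[Q(γ) : Q] = 4 (equivalently, Q(γ) = Q(√241, √65))

Obviously Q(γ) ⊆ Q(√241, √65), and [Q(√241, √65):Q] = 4 (since 241, 65 are distinct squarefree integers > 1 with 15665 not a perfect square). To show equality we compute the minimal polynomial of γ. From γ = √241 + √65: γ^2 = 241 + 2√(15665) + 65 = 306 + 2√(15665), so γ^2 - 306 = 2√(15665); squaring, (γ^2 - 306)^2 = 4·15665, i.e. γ^4 - 612γ^2 + 93636 - 62660 = 0, i.e. γ^4 - 612γ^2 + 30976 = 0. So γ is a root of x^4 - 612x^2 + 30976. This polynomial is irreducible over Q: it has no rational root (each ±√241 ± √65 is irrational), and any factorization into two quadratics over Q would force √(15665) ∈ Q (pairing opposite roots) or √241, √65 ∈ Q (other pairings), all impossible. Hence [Q(γ):Q] = 4 = [Q(√241, √65):Q], so Q(γ) = Q(√241, √65).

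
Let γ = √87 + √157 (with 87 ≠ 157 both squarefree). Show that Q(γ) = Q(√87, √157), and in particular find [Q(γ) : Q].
[Q(γ) : Q] = 4 (equivalently, Q(γ) = Q(√87, √157))

Obviously Q(γ) ⊆ Q(√87, √157), and [Q(√87, √157):Q] = 4 (since 87, 157 are distinct squarefree integers > 1 with 13659 not a perfect square). To show equality we compute the minimal polynomial of γ. From γ = √87 + √157: γ^2 = 87 + 2√(13659) + 157 = 244 + 2√(13659), so γ^2 - 244 = 2√(13659); squaring, (γ^2 - 244)^2 = 4·13659, i.e. γ^4 - 488γ^2 + 59536 - 54636 = 0, i.e. γ^4 - 488γ^2 + 4900 = 0. So γ is a root of x^4 - 488x^2 + 4900. This polynomial is irreducible over Q: it has no rational root (each ±√87 ± √157 is irrational), and any factorization into two quadratics over Q would force √(13659) ∈ Q (pairing opposite roots) or √87, √157 ∈ Q (other pairings), all impossible. Hence [Q(γ):Q] = 4 = [Q(√87, √157):Q], so Q(γ) = Q(√87, √157).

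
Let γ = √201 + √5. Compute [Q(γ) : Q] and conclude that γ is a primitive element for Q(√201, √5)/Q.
[Q(γ) : Q] = 4 (equivalently, Q(γ) = Q(√201, √5))

Obviously Q(γ) ⊆ Q(√201, √5), and [Q(√201, √5):Q] = 4 (since 201, 5 are distinct squarefree integers > 1 with 1005 not a perfect square). To show equality we compute the minimal polynomial of γ. From γ = √201 + √5: γ^2 = 201 + 2√(1005) + 5 = 206 + 2√(1005), so γ^2 - 206 = 2√(1005); squaring, (γ^2 - 206)^2 = 4·1005, i.e. γ^4 - 412γ^2 + 42436 - 4020 = 0, i.e. γ^4 - 412γ^2 + 38416 = 0. So γ is a root of x^4 - 412x^2 + 38416. This polynomial is irreducible over Q: it has no rational root (each ±√201 ± √5 is irrational), and any factorization into two quadratics over Q would force √(1005) ∈ Q (pairing opposite roots) or √201, √5 ∈ Q (other pairings), all impossible. Hence [Q(γ):Q] = 4 = [Q(√201, √5):Q], so Q(γ) = Q(√201, √5).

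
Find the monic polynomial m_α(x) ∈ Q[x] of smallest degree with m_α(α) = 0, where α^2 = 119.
m_α(x) = x^2 - 119

α satisfies α^2 - 119 = 0, so x^2 - 119 annihilates α. Since d = 119 is squarefree and ≠ 1, it is not a perfect square in Q, so x^2 - 119 has no rational root and is therefore irreducible over Q (a degree-2 polynomial over a field is irreducible iff it has no root). Hence m_α(x) = x^2 - 119.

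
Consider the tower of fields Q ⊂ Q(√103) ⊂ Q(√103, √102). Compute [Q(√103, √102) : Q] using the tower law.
[Q(√103, √102) : Q] = 4

[Q(√103):Q] = 2 (min poly x^2 - 103, irreducible since 103 is squarefree > 1). For the top step, suppose √102 ∈ Q(√103), say √102 = c + d√103 with c, d ∈ Q. Squaring: 102 = c^2 + 103d^2 + 2cd√103. Since √103 ∉ Q this forces 2cd = 0. If d = 0 then √102 = c ∈ Q, contradicting 102 squarefree > 1. If c = 0 then 102 = 103d^2, so 103·102 = (103d)^2 is a perfect square in Q — but 103·102 = 10506 is not a perfect square (since 103 and 102 are distinct squarefree integers). Contradiction. Hence √102 ∉ Q(√103), so x^2 - 102 stays irreducible over Q(√103) and [Q(√103, √102) : Q(√103)] = 2. By the tower law, [Q(√103, √102) : Q] = 2 · 2 = 4.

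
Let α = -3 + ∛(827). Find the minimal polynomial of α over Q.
m_α(x) = x^3 + 9x^2 + 27x - 800

Set β = α + 3 = ∛(827), so β^3 = 827. Then (α + 3)^3 - 827 = 0, i.e. α is a root of g(x) = (x + 3)^3 - 827 = x^3 + 9x^2 + 27x - 800. Since g(x) = h(x + 3) where h(x) = x^3 - 827, and h is irreducible over Q (because 827 is not a perfect cube, so h has no rational root, and a monic cubic with no rational root is irreducible), g is also irreducible (irreducibility is preserved under the substitution x → x + 3). Hence m_α(x) = x^3 + 9x^2 + 27x - 800.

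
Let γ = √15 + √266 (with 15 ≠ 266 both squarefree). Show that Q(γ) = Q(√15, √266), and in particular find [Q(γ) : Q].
[Q(γ) : Q] = 4 (equivalently, Q(γ) = Q(√15, √266))

Obviously Q(γ) ⊆ Q(√15, √266), and [Q(√15, √266):Q] = 4 (since 15, 266 are distinct squarefree integers > 1 with 3990 not a perfect square). To show equality we compute the minimal polynomial of γ. From γ = √15 + √266: γ^2 = 15 + 2√(3990) + 266 = 281 + 2√(3990), so γ^2 - 281 = 2√(3990); squaring, (γ^2 - 281)^2 = 4·3990, i.e. γ^4 - 562γ^2 + 78961 - 15960 = 0, i.e. γ^4 - 562γ^2 + 63001 = 0. So γ is a root of x^4 - 562x^2 + 63001. This polynomial is irreducible over Q: it has no rational root (each ±√15 ± √266 is irrational), and any factorization into two quadratics over Q would force √(3990) ∈ Q (pairing opposite roots) or √15, √266 ∈ Q (other pairings), all impossible. Hence [Q(γ):Q] = 4 = [Q(√15, √266):Q], so Q(γ) = Q(√15, √266).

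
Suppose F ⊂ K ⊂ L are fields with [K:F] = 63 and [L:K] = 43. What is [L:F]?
[L:F] = 2709

The tower law says that for any tower of field extensions F ⊂ K ⊂ L with finite degrees, [L:F] = [L:K] · [K:F]. Here this gives [L:F] = 43 · 63 = 2709.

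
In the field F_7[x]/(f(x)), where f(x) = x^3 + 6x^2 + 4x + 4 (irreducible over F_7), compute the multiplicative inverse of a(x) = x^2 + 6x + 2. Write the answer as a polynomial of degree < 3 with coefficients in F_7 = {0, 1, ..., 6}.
a(x)^(-1) ≡ 4x^2 + 2x + 1 (mod f(x))

Since f is irreducible over F_7, F_7[x]/(f) is a field and a(x) ≠ 0 has an inverse. Apply the extended Euclidean algorithm to f(x) and a(x) in F_7[x]: f(x) = (x)·a(x) + (2x + 4);  a(x) = (4x + 2)·(2x + 4) + (1). The last nonzero remainder is the constant 1 = gcd(f, a) in F_7. Back-substituting through the division chain expresses 1 = s(x)·a(x) + t(x)·f(x) with s(x) ≡ 4x^2 + 2x + 1 (mod f), so a(x)^(-1) ≡ s(x) = 4x^2 + 2x + 1 (mod f). Check: (x^2 + 6x + 2)·(4x^2 + 2x + 1) = 4x^4 + 5x^3 + 3x + 2 ≡ 1 (mod x^3 + 6x^2 + 4x + 4).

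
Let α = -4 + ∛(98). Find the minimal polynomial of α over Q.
m_α(x) = x^3 + 12x^2 + 48x - 34

Set β = α + 4 = ∛(98), so β^3 = 98. Then (α + 4)^3 - 98 = 0, i.e. α is a root of g(x) = (x + 4)^3 - 98 = x^3 + 12x^2 + 48x - 34. Since g(x) = h(x + 4) where h(x) = x^3 - 98, and h is irreducible over Q (because 98 is not a perfect cube, so h has no rational root, and a monic cubic with no rational root is irreducible), g is also irreducible (irreducibility is preserved under the substitution x → x + 4). Hence m_α(x) = x^3 + 12x^2 + 48x - 34.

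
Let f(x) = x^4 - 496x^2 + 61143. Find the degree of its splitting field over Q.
[K : Q] = 4

Solving the quadratic in x^2: x^2 = (496 ± √(496^2 - 4·61143))/2 = (496 ± √1444)/2 = (496 ± 38)/2, giving x^2 = 229 or x^2 = 267. So f(x) = (x^2 - 229)(x^2 - 267) and the roots of f are ±√229, ±√267. Hence the splitting field is K = Q(√229, √267). Since 229 and 267 are distinct squarefree integers > 1, their product 61143 is not a perfect square, so √267 ∉ Q(√229). By the tower law [K:Q] = [Q(√229,√267):Q(√229)] · [Q(√229):Q] = 2 · 2 = 4.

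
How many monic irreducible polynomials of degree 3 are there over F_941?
There are 277745560 monic irreducible polynomials of degree 3 over F_941

Each element of F_{941^3} that lies in no proper subfield is a root of exactly one monic irreducible of degree 3 over F_941, and each such polynomial has 3 distinct roots in F_{941^3}. By Möbius inversion the count is N_941(3) = (1/3) Σ_{d|3} μ(3/d) · 941^d = (1/3)(μ(3)·941^1 + μ(1)·941^3) = 833236680/3 = 277745560.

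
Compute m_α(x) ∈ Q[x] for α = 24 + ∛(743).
m_α(x) = x^3 - 72x^2 + 1728x - 14567

Set β = α - 24 = ∛(743), so β^3 = 743. Then (α - 24)^3 - 743 = 0, i.e. α is a root of g(x) = (x - 24)^3 - 743 = x^3 - 72x^2 + 1728x - 14567. Since g(x) = h(x - 24) where h(x) = x^3 - 743, and h is irreducible over Q (because 743 is not a perfect cube, so h has no rational root, and a monic cubic with no rational root is irreducible), g is also irreducible (irreducibility is preserved under the substitution x → x - 24). Hence m_α(x) = x^3 - 72x^2 + 1728x - 14567.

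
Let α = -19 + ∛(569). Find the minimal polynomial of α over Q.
m_α(x) = x^3 + 57x^2 + 1083x + 6290

Set β = α + 19 = ∛(569), so β^3 = 569. Then (α + 19)^3 - 569 = 0, i.e. α is a root of g(x) = (x + 19)^3 - 569 = x^3 + 57x^2 + 1083x + 6290. Since g(x) = h(x + 19) where h(x) = x^3 - 569, and h is irreducible over Q (because 569 is not a perfect cube, so h has no rational root, and a monic cubic with no rational root is irreducible), g is also irreducible (irreducibility is preserved under the substitution x → x + 19). Hence m_α(x) = x^3 + 57x^2 + 1083x + 6290.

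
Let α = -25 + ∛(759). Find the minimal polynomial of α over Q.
m_α(x) = x^3 + 75x^2 + 1875x + 14866

Set β = α + 25 = ∛(759), so β^3 = 759. Then (α + 25)^3 - 759 = 0, i.e. α is a root of g(x) = (x + 25)^3 - 759 = x^3 + 75x^2 + 1875x + 14866. Since g(x) = h(x + 25) where h(x) = x^3 - 759, and h is irreducible over Q (because 759 is not a perfect cube, so h has no rational root, and a monic cubic with no rational root is irreducible), g is also irreducible (irreducibility is preserved under the substitution x → x + 25). Hence m_α(x) = x^3 + 75x^2 + 1875x + 14866.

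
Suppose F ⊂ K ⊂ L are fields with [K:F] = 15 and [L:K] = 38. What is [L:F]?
[L:F] = 570

The tower law says that for any tower of field extensions F ⊂ K ⊂ L with finite degrees, [L:F] = [L:K] · [K:F]. Here this gives [L:F] = 38 · 15 = 570.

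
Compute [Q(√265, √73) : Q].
[Q(√265, √73) : Q] = 4

[Q(√265):Q] = 2 (min poly x^2 - 265, irreducible since 265 is squarefree > 1). For the top step, suppose √73 ∈ Q(√265), say √73 = c + d√265 with c, d ∈ Q. Squaring: 73 = c^2 + 265d^2 + 2cd√265. Since √265 ∉ Q this forces 2cd = 0. If d = 0 then √73 = c ∈ Q, contradicting 73 squarefree > 1. If c = 0 then 73 = 265d^2, so 265·73 = (265d)^2 is a perfect square in Q — but 265·73 = 19345 is not a perfect square (since 265 and 73 are distinct squarefree integers). Contradiction. Hence √73 ∉ Q(√265), so x^2 - 73 stays irreducible over Q(√265) and [Q(√265, √73) : Q(√265)] = 2. By the tower law, [Q(√265, √73) : Q] = 2 · 2 = 4.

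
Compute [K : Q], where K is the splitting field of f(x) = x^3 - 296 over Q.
[K : Q] = 6

The roots of x^3 - 296 are ∛296, ω∛296, ω^2∛296 where ω = e^(2πi/3) is a primitive cube root of unity, so K = Q(∛296, ω). Now [Q(∛296):Q] = 3 (since 296 is not a perfect cube, x^3 - 296 is irreducible) and [Q(ω):Q] = 2. Both 2 and 3 divide [K:Q], and [K:Q] ≤ 3·2 = 6, so [K:Q] = 6. (Equivalently: Q(∛296) ⊂ R but ω ∉ R, so [K : Q(∛296)] = 2.)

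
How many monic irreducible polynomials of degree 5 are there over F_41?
There are 23171232 monic irreducible polynomials of degree 5 over F_41

Each element of F_{41^5} that lies in no proper subfield is a root of exactly one monic irreducible of degree 5 over F_41, and each such polynomial has 5 distinct roots in F_{41^5}. By Möbius inversion the count is N_41(5) = (1/5) Σ_{d|5} μ(5/d) · 41^d = (1/5)(μ(5)·41^1 + μ(1)·41^5) = 115856160/5 = 23171232.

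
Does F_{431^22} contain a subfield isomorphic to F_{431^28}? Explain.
No: F_{431^28} is not a subfield of F_{431^22}

F_{p^m} embeds in F_{p^n} iff m | n. Here 28 ∤ 22 (since 22 = 0·28 + 22 with remainder 22 ≠ 0), so F_{431^28} is not a subfield of F_{431^22}. Equivalently: if it were, the tower law would give 28 = [F_{431^28}:F_431] dividing [F_{431^22}:F_431] = 22, contradiction.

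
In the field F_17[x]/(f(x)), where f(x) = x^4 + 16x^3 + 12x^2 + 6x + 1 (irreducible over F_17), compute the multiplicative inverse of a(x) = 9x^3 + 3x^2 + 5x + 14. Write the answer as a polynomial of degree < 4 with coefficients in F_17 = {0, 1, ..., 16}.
a(x)^(-1) ≡ 6x^3 + 13x^2 + 5 (mod f(x))

Since f is irreducible over F_17, F_17[x]/(f) is a field and a(x) ≠ 0 has an inverse. Apply the extended Euclidean algorithm to f(x) and a(x) in F_17[x]: f(x) = (2x + 3)·a(x) + (10x^2 + 14x + 10);  a(x) = (6x + 14)·(10x^2 + 14x + 10) + (4x + 10);  (10x^2 + 14x + 10) = (11x + 10)·(4x + 10) + (12). The last nonzero remainder is the constant 12 = gcd(f, a) in F_17. Back-substituting through the division chain expresses 12 = s(x)·a(x) + t(x)·f(x) with s(x) ≡ 4x^3 + 3x^2 + 9 (mod f), so (4x^3 + 3x^2 + 9)·a(x) ≡ 12 (mod f). Multiplying by 12^(-1) ≡ 10 in F_17 gives a(x)^(-1) ≡ 10·(4x^3 + 3x^2 + 9) ≡ 6x^3 + 13x^2 + 5 (mod f). Check: (9x^3 + 3x^2 + 5x + 14)·(6x^3 + 13x^2 + 5) = 3x^6 + 16x^5 + x^4 + 7x^3 + 10x^2 + 8x + 2 ≡ 1 (mod x^4 + 16x^3 + 12x^2 + 6x + 1).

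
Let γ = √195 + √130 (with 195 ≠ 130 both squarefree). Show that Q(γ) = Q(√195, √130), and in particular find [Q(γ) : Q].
[Q(γ) : Q] = 4 (equivalently, Q(γ) = Q(√195, √130))

Obviously Q(γ) ⊆ Q(√195, √130), and [Q(√195, √130):Q] = 4 (since 195, 130 are distinct squarefree integers > 1 with 25350 not a perfect square). To show equality we compute the minimal polynomial of γ. From γ = √195 + √130: γ^2 = 195 + 2√(25350) + 130 = 325 + 2√(25350), so γ^2 - 325 = 2√(25350); squaring, (γ^2 - 325)^2 = 4·25350, i.e. γ^4 - 650γ^2 + 105625 - 101400 = 0, i.e. γ^4 - 650γ^2 + 4225 = 0. So γ is a root of x^4 - 650x^2 + 4225. This polynomial is irreducible over Q: it has no rational root (each ±√195 ± √130 is irrational), and any factorization into two quadratics over Q would force √(25350) ∈ Q (pairing opposite roots) or √195, √130 ∈ Q (other pairings), all impossible. Hence [Q(γ):Q] = 4 = [Q(√195, √130):Q], so Q(γ) = Q(√195, √130).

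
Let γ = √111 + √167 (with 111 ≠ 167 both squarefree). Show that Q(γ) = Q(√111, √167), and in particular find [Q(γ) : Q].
[Q(γ) : Q] = 4 (equivalently, Q(γ) = Q(√111, √167))

Obviously Q(γ) ⊆ Q(√111, √167), and [Q(√111, √167):Q] = 4 (since 111, 167 are distinct squarefree integers > 1 with 18537 not a perfect square). To show equality we compute the minimal polynomial of γ. From γ = √111 + √167: γ^2 = 111 + 2√(18537) + 167 = 278 + 2√(18537), so γ^2 - 278 = 2√(18537); squaring, (γ^2 - 278)^2 = 4·18537, i.e. γ^4 - 556γ^2 + 77284 - 74148 = 0, i.e. γ^4 - 556γ^2 + 3136 = 0. So γ is a root of x^4 - 556x^2 + 3136. This polynomial is irreducible over Q: it has no rational root (each ±√111 ± √167 is irrational), and any factorization into two quadratics over Q would force √(18537) ∈ Q (pairing opposite roots) or √111, √167 ∈ Q (other pairings), all impossible. Hence [Q(γ):Q] = 4 = [Q(√111, √167):Q], so Q(γ) = Q(√111, √167).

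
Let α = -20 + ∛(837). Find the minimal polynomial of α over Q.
m_α(x) = x^3 + 60x^2 + 1200x + 7163

Set β = α + 20 = ∛(837), so β^3 = 837. Then (α + 20)^3 - 837 = 0, i.e. α is a root of g(x) = (x + 20)^3 - 837 = x^3 + 60x^2 + 1200x + 7163. Since g(x) = h(x + 20) where h(x) = x^3 - 837, and h is irreducible over Q (because 837 is not a perfect cube, so h has no rational root, and a monic cubic with no rational root is irreducible), g is also irreducible (irreducibility is preserved under the substitution x → x + 20). Hence m_α(x) = x^3 + 60x^2 + 1200x + 7163.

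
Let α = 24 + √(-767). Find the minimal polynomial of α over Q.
m_α(x) = x^2 - 48x + 1343

From α - 24 = √(-767), squaring gives (α - 24)^2 = -767, i.e. α^2 - 48α + 576 = -767, so α^2 - 48α + 1343 = 0. The discriminant of x^2 - 48x + 1343 is (-48)^2 - 4·(1343) = 2304 - 5372 = -3068, and 4·(-767) is not a perfect square in Q since -767 is squarefree and ≠ 1. Hence x^2 - 48x + 1343 is irreducible over Q and is the minimal polynomial of α.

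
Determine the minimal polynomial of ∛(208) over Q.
m_α(x) = x^3 - 208

α satisfies α^3 = 208, so x^3 - 208 annihilates α. By the rational root test, a rational root p/q (in lowest terms) of x^3 - 208 would satisfy p^3 = 208 q^3, forcing q = 1 and p^3 = 208; but 208 is not a perfect cube, contradiction. A monic cubic over Q with no rational root is irreducible (any nontrivial factorization would include a linear factor). Hence x^3 - 208 is the minimal polynomial of α, and in particular [Q(α):Q] = 3.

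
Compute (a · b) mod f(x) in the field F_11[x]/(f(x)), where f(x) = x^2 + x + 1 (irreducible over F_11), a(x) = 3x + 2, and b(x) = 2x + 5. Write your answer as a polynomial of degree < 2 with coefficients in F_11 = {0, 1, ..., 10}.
a · b ≡ 2x + 4 (mod f(x))

Multiply in F_11[x]: a(x)·b(x) = (3x + 2)·(2x + 5) = 6x^2 + 8x + 10. This has degree ≥ 2, so divide by f(x) over F_11: 6x^2 + 8x + 10 = (6)·(x^2 + x + 1) + (2x + 4). Hence a·b ≡ 2x + 4 (mod f). (F_11[x]/(f) is a field with 11^2 = 121 elements since f is irreducible of degree 2.)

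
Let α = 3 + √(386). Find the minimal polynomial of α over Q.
m_α(x) = x^2 - 6x - 377

From α - 3 = √(386), squaring gives (α - 3)^2 = 386, i.e. α^2 - 6α + 9 = 386, so α^2 - 6α - 377 = 0. The discriminant of x^2 - 6x - 377 is (-6)^2 - 4·(-377) = 36 + 1508 = 1544, and 4·(386) is not a perfect square in Q since 386 is squarefree and ≠ 1. Hence x^2 - 6x - 377 is irreducible over Q and is the minimal polynomial of α.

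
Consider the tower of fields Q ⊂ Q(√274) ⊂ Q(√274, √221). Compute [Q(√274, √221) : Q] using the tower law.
[Q(√274, √221) : Q] = 4

[Q(√274):Q] = 2 (min poly x^2 - 274, irreducible since 274 is squarefree > 1). For the top step, suppose √221 ∈ Q(√274), say √221 = c + d√274 with c, d ∈ Q. Squaring: 221 = c^2 + 274d^2 + 2cd√274. Since √274 ∉ Q this forces 2cd = 0. If d = 0 then √221 = c ∈ Q, contradicting 221 squarefree > 1. If c = 0 then 221 = 274d^2, so 274·221 = (274d)^2 is a perfect square in Q — but 274·221 = 60554 is not a perfect square (since 274 and 221 are distinct squarefree integers). Contradiction. Hence √221 ∉ Q(√274), so x^2 - 221 stays irreducible over Q(√274) and [Q(√274, √221) : Q(√274)] = 2. By the tower law, [Q(√274, √221) : Q] = 2 · 2 = 4.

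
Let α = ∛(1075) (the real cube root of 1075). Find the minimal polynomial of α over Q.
m_α(x) = x^3 - 1075

α satisfies α^3 = 1075, so x^3 - 1075 annihilates α. By the rational root test, a rational root p/q (in lowest terms) of x^3 - 1075 would satisfy p^3 = 1075 q^3, forcing q = 1 and p^3 = 1075; but 1075 is not a perfect cube, contradiction. A monic cubic over Q with no rational root is irreducible (any nontrivial factorization would include a linear factor). Hence x^3 - 1075 is the minimal polynomial of α, and in particular [Q(α):Q] = 3.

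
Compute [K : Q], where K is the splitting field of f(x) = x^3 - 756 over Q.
[K : Q] = 6

The roots of x^3 - 756 are ∛756, ω∛756, ω^2∛756 where ω = e^(2πi/3) is a primitive cube root of unity, so K = Q(∛756, ω). Now [Q(∛756):Q] = 3 (since 756 is not a perfect cube, x^3 - 756 is irreducible) and [Q(ω):Q] = 2. Both 2 and 3 divide [K:Q], and [K:Q] ≤ 3·2 = 6, so [K:Q] = 6. (Equivalently: Q(∛756) ⊂ R but ω ∉ R, so [K : Q(∛756)] = 2.)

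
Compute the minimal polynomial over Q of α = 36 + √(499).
m_α(x) = x^2 - 72x + 797

From α - 36 = √(499), squaring gives (α - 36)^2 = 499, i.e. α^2 - 72α + 1296 = 499, so α^2 - 72α + 797 = 0. The discriminant of x^2 - 72x + 797 is (-72)^2 - 4·(797) = 5184 - 3188 = 1996, and 4·(499) is not a perfect square in Q since 499 is squarefree and ≠ 1. Hence x^2 - 72x + 797 is irreducible over Q and is the minimal polynomial of α.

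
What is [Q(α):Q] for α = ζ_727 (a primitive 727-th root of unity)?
[Q(α):Q] = 726

The minimal polynomial of ζ_727 over Q is the 727-th cyclotomic polynomial Φ_727(x), which is irreducible over Q and has degree φ(727) = 726. Hence [Q(α):Q] = φ(727) = 726.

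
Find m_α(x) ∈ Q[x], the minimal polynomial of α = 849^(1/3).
m_α(x) = x^3 - 849

α satisfies α^3 = 849, so x^3 - 849 annihilates α. By the rational root test, a rational root p/q (in lowest terms) of x^3 - 849 would satisfy p^3 = 849 q^3, forcing q = 1 and p^3 = 849; but 849 is not a perfect cube, contradiction. A monic cubic over Q with no rational root is irreducible (any nontrivial factorization would include a linear factor). Hence x^3 - 849 is the minimal polynomial of α, and in particular [Q(α):Q] = 3.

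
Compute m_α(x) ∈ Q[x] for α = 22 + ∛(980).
m_α(x) = x^3 - 66x^2 + 1452x - 11628

Set β = α - 22 = ∛(980), so β^3 = 980. Then (α - 22)^3 - 980 = 0, i.e. α is a root of g(x) = (x - 22)^3 - 980 = x^3 - 66x^2 + 1452x - 11628. Since g(x) = h(x - 22) where h(x) = x^3 - 980, and h is irreducible over Q (because 980 is not a perfect cube, so h has no rational root, and a monic cubic with no rational root is irreducible), g is also irreducible (irreducibility is preserved under the substitution x → x - 22). Hence m_α(x) = x^3 - 66x^2 + 1452x - 11628.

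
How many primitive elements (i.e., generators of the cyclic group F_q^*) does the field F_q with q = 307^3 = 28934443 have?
There are φ(28934442) = 8854272 primitive elements

F_q^* is cyclic of order q - 1 = 28934442. A cyclic group of order m has exactly φ(m) generators. Here m = 28934442 = 2 · 3^3 · 17 · 43 · 733, so the number of primitive elements is φ(28934442) = 8854272.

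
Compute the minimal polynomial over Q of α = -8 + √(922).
m_α(x) = x^2 + 16x - 858

From α + 8 = √(922), squaring gives (α + 8)^2 = 922, i.e. α^2 + 16α + 64 = 922, so α^2 + 16α - 858 = 0. The discriminant of x^2 + 16x - 858 is (16)^2 - 4·(-858) = 256 + 3432 = 3688, and 4·(922) is not a perfect square in Q since 922 is squarefree and ≠ 1. Hence x^2 + 16x - 858 is irreducible over Q and is the minimal polynomial of α.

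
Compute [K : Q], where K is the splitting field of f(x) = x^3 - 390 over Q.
[K : Q] = 6

The roots of x^3 - 390 are ∛390, ω∛390, ω^2∛390 where ω = e^(2πi/3) is a primitive cube root of unity, so K = Q(∛390, ω). Now [Q(∛390):Q] = 3 (since 390 is not a perfect cube, x^3 - 390 is irreducible) and [Q(ω):Q] = 2. Both 2 and 3 divide [K:Q], and [K:Q] ≤ 3·2 = 6, so [K:Q] = 6. (Equivalently: Q(∛390) ⊂ R but ω ∉ R, so [K : Q(∛390)] = 2.)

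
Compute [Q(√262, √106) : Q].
[Q(√262, √106) : Q] = 4

[Q(√262):Q] = 2 (min poly x^2 - 262, irreducible since 262 is squarefree > 1). For the top step, suppose √106 ∈ Q(√262), say √106 = c + d√262 with c, d ∈ Q. Squaring: 106 = c^2 + 262d^2 + 2cd√262. Since √262 ∉ Q this forces 2cd = 0. If d = 0 then √106 = c ∈ Q, contradicting 106 squarefree > 1. If c = 0 then 106 = 262d^2, so 262·106 = (262d)^2 is a perfect square in Q — but 262·106 = 27772 is not a perfect square (since 262 and 106 are distinct squarefree integers). Contradiction. Hence √106 ∉ Q(√262), so x^2 - 106 stays irreducible over Q(√262) and [Q(√262, √106) : Q(√262)] = 2. By the tower law, [Q(√262, √106) : Q] = 2 · 2 = 4.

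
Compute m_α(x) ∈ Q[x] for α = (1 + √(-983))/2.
m_α(x) = x^2 - x + 246

From 2α - 1 = √(-983), squaring gives (2α - 1)^2 = -983, i.e. 4α^2 - 4α + 1 = -983, so α^2 - α + (1 + 983)/4 = 0. Since -983 ≡ 1 (mod 4), (1 + 983)/4 = 246 ∈ Z. The polynomial x^2 - x + 246 has discriminant 1 - 4·(246) = -983, which is not a perfect square in Q (d = -983 is squarefree and ≠ 1), so x^2 - x + 246 is irreducible over Q. It is the minimal polynomial of α.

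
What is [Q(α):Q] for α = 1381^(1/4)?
[Q(α):Q] = 4

α is a root of x^4 - 1381. By Eisenstein's criterion at the prime p = 1381 (which divides the constant term 1381 but p^2 = 1907161 does not, since 1381 is squarefree), x^4 - 1381 is irreducible over Q. Hence [Q(α):Q] = 4.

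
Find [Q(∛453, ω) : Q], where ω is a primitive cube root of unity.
[Q(∛453, ω) : Q] = 6

[Q(∛453):Q] = 3 (min poly x^3 - 453, irreducible since 453 is not a perfect cube). [Q(ω):Q] = 2 (min poly x^2 + x + 1). Since Q(∛453) ⊂ R and ω ∉ R, we have ω ∉ Q(∛453), so x^2 + x + 1 remains irreducible over Q(∛453) and [Q(∛453, ω) : Q(∛453)] = 2. By the tower law, [Q(∛453, ω) : Q] = 3 · 2 = 6. (In fact Q(∛453, ω) is the splitting field of x^3 - 453 over Q.)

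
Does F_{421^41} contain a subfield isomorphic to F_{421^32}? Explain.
No: F_{421^32} is not a subfield of F_{421^41}

F_{p^m} embeds in F_{p^n} iff m | n. Here 32 ∤ 41 (since 41 = 1·32 + 9 with remainder 9 ≠ 0), so F_{421^32} is not a subfield of F_{421^41}. Equivalently: if it were, the tower law would give 32 = [F_{421^32}:F_421] dividing [F_{421^41}:F_421] = 41, contradiction.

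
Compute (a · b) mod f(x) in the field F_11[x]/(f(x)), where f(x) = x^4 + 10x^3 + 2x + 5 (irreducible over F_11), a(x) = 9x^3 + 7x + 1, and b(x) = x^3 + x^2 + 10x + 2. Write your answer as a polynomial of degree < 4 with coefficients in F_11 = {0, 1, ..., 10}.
a · b ≡ 2x^3 + x^2 + x + 10 (mod f(x))

Multiply in F_11[x]: a(x)·b(x) = (9x^3 + 7x + 1)·(x^3 + x^2 + 10x + 2) = 9x^6 + 9x^5 + 9x^4 + 4x^3 + 5x^2 + 2x + 2. This has degree ≥ 4, so divide by f(x) over F_11: 9x^6 + 9x^5 + 9x^4 + 4x^3 + 5x^2 + 2x + 2 = (9x^2 + 7x + 5)·(x^4 + 10x^3 + 2x + 5) + (2x^3 + x^2 + x + 10). Hence a·b ≡ 2x^3 + x^2 + x + 10 (mod f). (F_11[x]/(f) is a field with 11^4 = 14641 elements since f is irreducible of degree 4.)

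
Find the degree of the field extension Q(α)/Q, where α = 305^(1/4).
[Q(α):Q] = 4

α is a root of x^4 - 305. By Eisenstein's criterion at the prime p = 5 (which divides the constant term 305 but p^2 = 25 does not, since 305 is squarefree), x^4 - 305 is irreducible over Q. Hence [Q(α):Q] = 4.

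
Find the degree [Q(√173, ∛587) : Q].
[Q(√173, ∛587) : Q] = 6

Let L = Q(√173, ∛587). Since Q(√173) ⊂ L and [Q(√173):Q] = 2, the tower law gives 2 | [L:Q]. Likewise Q(∛587) ⊂ L with [Q(∛587):Q] = 3 (because 587 is not a perfect cube), so 3 | [L:Q]. As gcd(2,3) = 1, [L:Q] is divisible by 6. Conversely L is generated over Q by √173 and ∛587, so [L:Q] ≤ 2·3 = 6. Therefore [Q(√173, ∛587) : Q] = 6.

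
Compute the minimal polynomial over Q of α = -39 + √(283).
m_α(x) = x^2 + 78x + 1238

From α + 39 = √(283), squaring gives (α + 39)^2 = 283, i.e. α^2 + 78α + 1521 = 283, so α^2 + 78α + 1238 = 0. The discriminant of x^2 + 78x + 1238 is (78)^2 - 4·(1238) = 6084 - 4952 = 1132, and 4·(283) is not a perfect square in Q since 283 is squarefree and ≠ 1. Hence x^2 + 78x + 1238 is irreducible over Q and is the minimal polynomial of α.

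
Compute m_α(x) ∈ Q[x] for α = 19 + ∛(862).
m_α(x) = x^3 - 57x^2 + 1083x - 7721

Set β = α - 19 = ∛(862), so β^3 = 862. Then (α - 19)^3 - 862 = 0, i.e. α is a root of g(x) = (x - 19)^3 - 862 = x^3 - 57x^2 + 1083x - 7721. Since g(x) = h(x - 19) where h(x) = x^3 - 862, and h is irreducible over Q (because 862 is not a perfect cube, so h has no rational root, and a monic cubic with no rational root is irreducible), g is also irreducible (irreducibility is preserved under the substitution x → x - 19). Hence m_α(x) = x^3 - 57x^2 + 1083x - 7721.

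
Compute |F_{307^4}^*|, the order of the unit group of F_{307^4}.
|F_{307^4}^*| = 8882874000

F_{307^4} has 307^4 = 8882874001 elements; its multiplicative group consists of all nonzero elements, so |F_{307^4}^*| = 8882874001 - 1 = 8882874000. (It is cyclic since any finite subgroup of the multiplicative group of a field is cyclic.)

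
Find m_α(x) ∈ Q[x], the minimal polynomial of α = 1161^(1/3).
m_α(x) = x^3 - 1161

α satisfies α^3 = 1161, so x^3 - 1161 annihilates α. By the rational root test, a rational root p/q (in lowest terms) of x^3 - 1161 would satisfy p^3 = 1161 q^3, forcing q = 1 and p^3 = 1161; but 1161 is not a perfect cube, contradiction. A monic cubic over Q with no rational root is irreducible (any nontrivial factorization would include a linear factor). Hence x^3 - 1161 is the minimal polynomial of α, and in particular [Q(α):Q] = 3.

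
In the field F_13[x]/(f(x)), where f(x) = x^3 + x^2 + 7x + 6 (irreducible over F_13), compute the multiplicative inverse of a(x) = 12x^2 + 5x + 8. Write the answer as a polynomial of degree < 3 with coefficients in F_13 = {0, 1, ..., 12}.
a(x)^(-1) ≡ 2x^2 + 10x (mod f(x))

Since f is irreducible over F_13, F_13[x]/(f) is a field and a(x) ≠ 0 has an inverse. Apply the extended Euclidean algorithm to f(x) and a(x) in F_13[x]: f(x) = (12x + 7)·a(x) + (6x + 2);  a(x) = (2x + 11)·(6x + 2) + (12). The last nonzero remainder is the constant 12 = gcd(f, a) in F_13. Back-substituting through the division chain expresses 12 = s(x)·a(x) + t(x)·f(x) with s(x) ≡ 11x^2 + 3x (mod f), so (11x^2 + 3x)·a(x) ≡ 12 (mod f). Multiplying by 12^(-1) ≡ 12 in F_13 gives a(x)^(-1) ≡ 12·(11x^2 + 3x) ≡ 2x^2 + 10x (mod f). Check: (12x^2 + 5x + 8)·(2x^2 + 10x) = 11x^4 + x^2 + 2x ≡ 1 (mod x^3 + x^2 + 7x + 6).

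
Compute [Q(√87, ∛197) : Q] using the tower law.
[Q(√87, ∛197) : Q] = 6

Let L = Q(√87, ∛197). Since Q(√87) ⊂ L and [Q(√87):Q] = 2, the tower law gives 2 | [L:Q]. Likewise Q(∛197) ⊂ L with [Q(∛197):Q] = 3 (because 197 is not a perfect cube), so 3 | [L:Q]. As gcd(2,3) = 1, [L:Q] is divisible by 6. Conversely L is generated over Q by √87 and ∛197, so [L:Q] ≤ 2·3 = 6. Therefore [Q(√87, ∛197) : Q] = 6.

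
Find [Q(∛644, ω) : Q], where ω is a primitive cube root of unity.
[Q(∛644, ω) : Q] = 6

[Q(∛644):Q] = 3 (min poly x^3 - 644, irreducible since 644 is not a perfect cube). [Q(ω):Q] = 2 (min poly x^2 + x + 1). Since Q(∛644) ⊂ R and ω ∉ R, we have ω ∉ Q(∛644), so x^2 + x + 1 remains irreducible over Q(∛644) and [Q(∛644, ω) : Q(∛644)] = 2. By the tower law, [Q(∛644, ω) : Q] = 3 · 2 = 6. (In fact Q(∛644, ω) is the splitting field of x^3 - 644 over Q.)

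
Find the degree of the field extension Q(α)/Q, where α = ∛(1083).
[Q(α):Q] = 3

The minimal polynomial of α is x^3 - 1083, irreducible over Q since 1083 is not a perfect cube (so x^3 - 1083 has no rational root). Hence [Q(α):Q] = deg(m_α) = 3.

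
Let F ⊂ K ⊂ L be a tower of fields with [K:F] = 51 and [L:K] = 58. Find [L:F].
[L:F] = 2958

The tower law says that for any tower of field extensions F ⊂ K ⊂ L with finite degrees, [L:F] = [L:K] · [K:F]. Here this gives [L:F] = 58 · 51 = 2958.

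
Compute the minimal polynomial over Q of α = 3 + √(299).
m_α(x) = x^2 - 6x - 290

From α - 3 = √(299), squaring gives (α - 3)^2 = 299, i.e. α^2 - 6α + 9 = 299, so α^2 - 6α - 290 = 0. The discriminant of x^2 - 6x - 290 is (-6)^2 - 4·(-290) = 36 + 1160 = 1196, and 4·(299) is not a perfect square in Q since 299 is squarefree and ≠ 1. Hence x^2 - 6x - 290 is irreducible over Q and is the minimal polynomial of α.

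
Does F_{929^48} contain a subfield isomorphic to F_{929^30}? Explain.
No: F_{929^30} is not a subfield of F_{929^48}

F_{p^m} embeds in F_{p^n} iff m | n. Here 30 ∤ 48 (since 48 = 1·30 + 18 with remainder 18 ≠ 0), so F_{929^30} is not a subfield of F_{929^48}. Equivalently: if it were, the tower law would give 30 = [F_{929^30}:F_929] dividing [F_{929^48}:F_929] = 48, contradiction.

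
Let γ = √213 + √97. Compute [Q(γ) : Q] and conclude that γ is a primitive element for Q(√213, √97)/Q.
[Q(γ) : Q] = 4 (equivalently, Q(γ) = Q(√213, √97))

Obviously Q(γ) ⊆ Q(√213, √97), and [Q(√213, √97):Q] = 4 (since 213, 97 are distinct squarefree integers > 1 with 20661 not a perfect square). To show equality we compute the minimal polynomial of γ. From γ = √213 + √97: γ^2 = 213 + 2√(20661) + 97 = 310 + 2√(20661), so γ^2 - 310 = 2√(20661); squaring, (γ^2 - 310)^2 = 4·20661, i.e. γ^4 - 620γ^2 + 96100 - 82644 = 0, i.e. γ^4 - 620γ^2 + 13456 = 0. So γ is a root of x^4 - 620x^2 + 13456. This polynomial is irreducible over Q: it has no rational root (each ±√213 ± √97 is irrational), and any factorization into two quadratics over Q would force √(20661) ∈ Q (pairing opposite roots) or √213, √97 ∈ Q (other pairings), all impossible. Hence [Q(γ):Q] = 4 = [Q(√213, √97):Q], so Q(γ) = Q(√213, √97).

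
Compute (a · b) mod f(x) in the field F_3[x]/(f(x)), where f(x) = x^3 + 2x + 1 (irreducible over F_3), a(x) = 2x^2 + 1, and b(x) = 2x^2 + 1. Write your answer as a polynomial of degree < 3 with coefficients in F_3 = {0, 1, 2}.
a · b ≡ 2x^2 + 2x + 1 (mod f(x))

Multiply in F_3[x]: a(x)·b(x) = (2x^2 + 1)·(2x^2 + 1) = x^4 + x^2 + 1. This has degree ≥ 3, so divide by f(x) over F_3: x^4 + x^2 + 1 = (x)·(x^3 + 2x + 1) + (2x^2 + 2x + 1). Hence a·b ≡ 2x^2 + 2x + 1 (mod f). (F_3[x]/(f) is a field with 3^3 = 27 elements since f is irreducible of degree 3.)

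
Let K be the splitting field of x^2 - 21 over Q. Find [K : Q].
[K : Q] = 2

f(x) = x^2 - 21 factors as (x - √21)(x + √21). The splitting field is K = Q(√21). Since 21 is squarefree and > 1, it is not a perfect square, so x^2 - 21 is irreducible over Q and [Q(√21) : Q] = 2. Hence [K : Q] = 2.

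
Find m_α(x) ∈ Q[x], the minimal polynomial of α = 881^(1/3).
m_α(x) = x^3 - 881

α satisfies α^3 = 881, so x^3 - 881 annihilates α. By the rational root test, a rational root p/q (in lowest terms) of x^3 - 881 would satisfy p^3 = 881 q^3, forcing q = 1 and p^3 = 881; but 881 is not a perfect cube, contradiction. A monic cubic over Q with no rational root is irreducible (any nontrivial factorization would include a linear factor). Hence x^3 - 881 is the minimal polynomial of α, and in particular [Q(α):Q] = 3.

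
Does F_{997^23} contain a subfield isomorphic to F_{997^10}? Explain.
No: F_{997^10} is not a subfield of F_{997^23}

F_{p^m} embeds in F_{p^n} iff m | n. Here 10 ∤ 23 (since 23 = 2·10 + 3 with remainder 3 ≠ 0), so F_{997^10} is not a subfield of F_{997^23}. Equivalently: if it were, the tower law would give 10 = [F_{997^10}:F_997] dividing [F_{997^23}:F_997] = 23, contradiction.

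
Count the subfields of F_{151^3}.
F_{151^3} has 2 subfields

The subfields of F_{p^n} are exactly the fields F_{p^d} for d | n (each is the fixed field of the unique index-d subgroup of Gal(F_{p^n}/F_p) ≅ Z/nZ). The divisors of n = 3 are {1, 3}, giving 2 subfields: F_{151^1}, F_{151^3}.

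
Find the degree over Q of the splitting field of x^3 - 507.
[K : Q] = 6

The roots of x^3 - 507 are ∛507, ω∛507, ω^2∛507 where ω = e^(2πi/3) is a primitive cube root of unity, so K = Q(∛507, ω). Now [Q(∛507):Q] = 3 (since 507 is not a perfect cube, x^3 - 507 is irreducible) and [Q(ω):Q] = 2. Both 2 and 3 divide [K:Q], and [K:Q] ≤ 3·2 = 6, so [K:Q] = 6. (Equivalently: Q(∛507) ⊂ R but ω ∉ R, so [K : Q(∛507)] = 2.)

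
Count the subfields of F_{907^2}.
F_{907^2} has 2 subfields

The subfields of F_{p^n} are exactly the fields F_{p^d} for d | n (each is the fixed field of the unique index-d subgroup of Gal(F_{p^n}/F_p) ≅ Z/nZ). The divisors of n = 2 are {1, 2}, giving 2 subfields: F_{907^1}, F_{907^2}.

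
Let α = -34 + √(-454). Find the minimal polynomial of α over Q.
m_α(x) = x^2 + 68x + 1610

From α + 34 = √(-454), squaring gives (α + 34)^2 = -454, i.e. α^2 + 68α + 1156 = -454, so α^2 + 68α + 1610 = 0. The discriminant of x^2 + 68x + 1610 is (68)^2 - 4·(1610) = 4624 - 6440 = -1816, and 4·(-454) is not a perfect square in Q since -454 is squarefree and ≠ 1. Hence x^2 + 68x + 1610 is irreducible over Q and is the minimal polynomial of α.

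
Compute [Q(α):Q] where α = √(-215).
[Q(α):Q] = 2

[Q(α):Q] equals the degree of the minimal polynomial of α. Here α^2 = -215 and x^2 + 215 is irreducible (d = -215 is squarefree, ≠ 1, hence not a square), so deg(m_α) = 2. Thus [Q(α):Q] = 2.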